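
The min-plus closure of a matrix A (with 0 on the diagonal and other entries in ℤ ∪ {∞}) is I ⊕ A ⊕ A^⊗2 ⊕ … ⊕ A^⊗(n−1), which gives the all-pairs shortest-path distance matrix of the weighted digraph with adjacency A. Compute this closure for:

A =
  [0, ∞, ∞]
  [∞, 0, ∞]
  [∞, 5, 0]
Closure =
  [0, ∞, ∞]
  [∞, 0, ∞]
  [∞, 5, 0]

This is the Floyd-Warshall all-pairs shortest-path computation. For each intermediate vertex k = 0, 1, …, 2, update dist[i][j] ← min(dist[i][j], dist[i][k] + dist[k][j]). The final matrix gives, for each (i, j), the minimum total weight of any directed path from i to j (possibly empty when i = j).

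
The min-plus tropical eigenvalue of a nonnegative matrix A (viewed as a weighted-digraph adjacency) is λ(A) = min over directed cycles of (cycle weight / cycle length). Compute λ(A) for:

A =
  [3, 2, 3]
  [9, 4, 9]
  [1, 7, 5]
λ(A) = 2

Enumerate directed cycles and compute their means (weight / length). Sample:
  cycle 0 → 0: weight = 3, length = 1, mean = 3/1 ≈ 3.000
  cycle 1 → 1: weight = 4, length = 1, mean = 4/1 ≈ 4.000
  cycle 2 → 2: weight = 5, length = 1, mean = 5/1 ≈ 5.000
  cycle 0 → 1 → 0: weight = 11, length = 2, mean = 11/2 ≈ 5.500
  cycle 0 → 2 → 0: weight = 4, length = 2, mean = 4/2 ≈ 2.000
  cycle 1 → 0 → 1: weight = 11, length = 2, mean = 11/2 ≈ 5.500
Minimum mean = 2.000, attained e.g. along the cycle 0 → 2 → 0 with weight 4 and length 2. So λ(A) = 4/2 = 2.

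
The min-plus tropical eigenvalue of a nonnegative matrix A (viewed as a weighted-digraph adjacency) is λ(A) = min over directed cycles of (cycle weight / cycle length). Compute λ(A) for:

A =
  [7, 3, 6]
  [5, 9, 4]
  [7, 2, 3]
λ(A) = 3

Enumerate directed cycles and compute their means (weight / length). Sample:
  cycle 0 → 0: weight = 7, length = 1, mean = 7/1 ≈ 7.000
  cycle 1 → 1: weight = 9, length = 1, mean = 9/1 ≈ 9.000
  cycle 2 → 2: weight = 3, length = 1, mean = 3/1 ≈ 3.000
  cycle 0 → 1 → 0: weight = 8, length = 2, mean = 8/2 ≈ 4.000
  cycle 0 → 2 → 0: weight = 13, length = 2, mean = 13/2 ≈ 6.500
  cycle 1 → 0 → 1: weight = 8, length = 2, mean = 8/2 ≈ 4.000
Minimum mean = 3.000, attained e.g. along the cycle 2 → 2 with weight 3 and length 1. So λ(A) = 3/1 = 3.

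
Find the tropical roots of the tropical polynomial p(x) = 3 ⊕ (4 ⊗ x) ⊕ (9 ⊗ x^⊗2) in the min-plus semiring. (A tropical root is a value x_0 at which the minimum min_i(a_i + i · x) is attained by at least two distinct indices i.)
Roots: {-5, -1}

Each tropical root is a break point of the lower envelope of the lines y = a_i + i · x (there are 3 lines, with slopes 0, 1, ..., 2). Only the lines that attain the minimum somewhere contribute to roots; other lines are dominated. Here the surviving (envelope) indices are i = 2, i = 1, i = 0.
Intersections between consecutive envelope lines give the roots: for adjacent envelope indices i < j the intersection is x = (a_i − a_j) / (j − i). Reading off the sorted break points: {-5, -1}.
Verification: at each break x_0, at least two indices attain the minimum of min_i(a_i + i · x_0).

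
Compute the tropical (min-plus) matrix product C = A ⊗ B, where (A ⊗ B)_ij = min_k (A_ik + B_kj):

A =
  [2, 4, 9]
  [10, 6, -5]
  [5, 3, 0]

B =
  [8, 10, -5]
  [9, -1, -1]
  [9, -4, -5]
A ⊗ B =
  [10, 3, -3]
  [4, -9, -10]
  [9, -4, -5]

Apply the min-plus product entry-by-entry:
  C[0][0] = min over k of (A[0][0] + B[0][0] = 2 + 8 = 10, A[0][1] + B[1][0] = 4 + 9 = 13, A[0][2] + B[2][0] = 9 + 9 = 18) = 10 (attained at k = 0)
  C[0][1] = min over k of (A[0][0] + B[0][1] = 2 + 10 = 12, A[0][1] + B[1][1] = 4 + -1 = 3, A[0][2] + B[2][1] = 9 + -4 = 5) = 3 (attained at k = 1)
  C[0][2] = min over k of (A[0][0] + B[0][2] = 2 + -5 = -3, A[0][1] + B[1][2] = 4 + -1 = 3, A[0][2] + B[2][2] = 9 + -5 = 4) = -3 (attained at k = 0)
  C[1][0] = min over k of (A[1][0] + B[0][0] = 10 + 8 = 18, A[1][1] + B[1][0] = 6 + 9 = 15, A[1][2] + B[2][0] = -5 + 9 = 4) = 4 (attained at k = 2)
  C[1][1] = min over k of (A[1][0] + B[0][1] = 10 + 10 = 20, A[1][1] + B[1][1] = 6 + -1 = 5, A[1][2] + B[2][1] = -5 + -4 = -9) = -9 (attained at k = 2)
  C[1][2] = min over k of (A[1][0] + B[0][2] = 10 + -5 = 5, A[1][1] + B[1][2] = 6 + -1 = 5, A[1][2] + B[2][2] = -5 + -5 = -10) = -10 (attained at k = 2)
  C[2][0] = min over k of (A[2][0] + B[0][0] = 5 + 8 = 13, A[2][1] + B[1][0] = 3 + 9 = 12, A[2][2] + B[2][0] = 0 + 9 = 9) = 9 (attained at k = 2)
  C[2][1] = min over k of (A[2][0] + B[0][1] = 5 + 10 = 15, A[2][1] + B[1][1] = 3 + -1 = 2, A[2][2] + B[2][1] = 0 + -4 = -4) = -4 (attained at k = 2)
  C[2][2] = min over k of (A[2][0] + B[0][2] = 5 + -5 = 0, A[2][1] + B[1][2] = 3 + -1 = 2, A[2][2] + B[2][2] = 0 + -5 = -5) = -5 (attained at k = 2)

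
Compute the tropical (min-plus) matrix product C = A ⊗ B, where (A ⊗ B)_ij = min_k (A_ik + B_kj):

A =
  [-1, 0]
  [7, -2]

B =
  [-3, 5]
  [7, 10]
A ⊗ B =
  [-4, 4]
  [4, 8]

Apply the min-plus product entry-by-entry:
  C[0][0] = min over k of (A[0][0] + B[0][0] = -1 + -3 = -4, A[0][1] + B[1][0] = 0 + 7 = 7) = -4 (attained at k = 0)
  C[0][1] = min over k of (A[0][0] + B[0][1] = -1 + 5 = 4, A[0][1] + B[1][1] = 0 + 10 = 10) = 4 (attained at k = 0)
  C[1][0] = min over k of (A[1][0] + B[0][0] = 7 + -3 = 4, A[1][1] + B[1][0] = -2 + 7 = 5) = 4 (attained at k = 0)
  C[1][1] = min over k of (A[1][0] + B[0][1] = 7 + 5 = 12, A[1][1] + B[1][1] = -2 + 10 = 8) = 8 (attained at k = 1)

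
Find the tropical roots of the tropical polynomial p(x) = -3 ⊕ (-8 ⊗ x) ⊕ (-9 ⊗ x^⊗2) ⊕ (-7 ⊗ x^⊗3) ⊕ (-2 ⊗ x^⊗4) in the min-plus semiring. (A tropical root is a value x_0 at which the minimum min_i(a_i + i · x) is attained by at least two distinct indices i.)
Roots: {-5, -2, 1, 5}

Each tropical root is a break point of the lower envelope of the lines y = a_i + i · x (there are 5 lines, with slopes 0, 1, ..., 4). Only the lines that attain the minimum somewhere contribute to roots; other lines are dominated. Here the surviving (envelope) indices are i = 4, i = 3, i = 2, i = 1, i = 0.
Intersections between consecutive envelope lines give the roots: for adjacent envelope indices i < j the intersection is x = (a_i − a_j) / (j − i). Reading off the sorted break points: {-5, -2, 1, 5}.
Verification: at each break x_0, at least two indices attain the minimum of min_i(a_i + i · x_0).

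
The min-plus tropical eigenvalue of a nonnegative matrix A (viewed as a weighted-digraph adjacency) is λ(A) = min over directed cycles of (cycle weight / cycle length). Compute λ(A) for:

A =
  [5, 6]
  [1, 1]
λ(A) = 1

Enumerate directed cycles and compute their means (weight / length). Sample:
  cycle 0 → 0: weight = 5, length = 1, mean = 5/1 ≈ 5.000
  cycle 1 → 1: weight = 1, length = 1, mean = 1/1 ≈ 1.000
  cycle 0 → 1 → 0: weight = 7, length = 2, mean = 7/2 ≈ 3.500
  cycle 1 → 0 → 1: weight = 7, length = 2, mean = 7/2 ≈ 3.500
Minimum mean = 1.000, attained e.g. along the cycle 1 → 1 with weight 1 and length 1. So λ(A) = 1/1 = 1.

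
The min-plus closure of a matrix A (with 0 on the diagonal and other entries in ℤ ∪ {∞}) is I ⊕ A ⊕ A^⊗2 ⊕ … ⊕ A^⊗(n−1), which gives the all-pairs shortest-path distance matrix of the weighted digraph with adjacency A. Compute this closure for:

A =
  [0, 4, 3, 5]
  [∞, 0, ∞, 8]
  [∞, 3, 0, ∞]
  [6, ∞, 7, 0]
Closure =
  [0, 4, 3, 5]
  [14, 0, 15, 8]
  [17, 3, 0, 11]
  [6, 10, 7, 0]

This is the Floyd-Warshall all-pairs shortest-path computation. For each intermediate vertex k = 0, 1, …, 3, update dist[i][j] ← min(dist[i][j], dist[i][k] + dist[k][j]). The final matrix gives, for each (i, j), the minimum total weight of any directed path from i to j (possibly empty when i = j).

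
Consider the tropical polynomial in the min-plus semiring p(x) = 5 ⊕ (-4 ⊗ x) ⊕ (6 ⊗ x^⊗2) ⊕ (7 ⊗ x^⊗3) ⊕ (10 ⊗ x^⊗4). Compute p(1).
p(1) = -3

A tropical monomial a ⊗ x^⊗i evaluates to a + i · x. Evaluating each term at x = 1:
  Term 0 contributes 5 + 0 · 1 = 5
  Term 1 contributes -4 + 1 · 1 = -3
  Term 2 contributes 6 + 2 · 1 = 8
  Term 3 contributes 7 + 3 · 1 = 10
  Term 4 contributes 10 + 4 · 1 = 14
p(1) = ⊕ of these = min[5, -3, 8, 10, 14] = -3.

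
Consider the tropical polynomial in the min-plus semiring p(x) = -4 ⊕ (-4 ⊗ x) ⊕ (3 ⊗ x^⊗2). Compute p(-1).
p(-1) = -5

A tropical monomial a ⊗ x^⊗i evaluates to a + i · x. Evaluating each term at x = -1:
  Term 0 contributes -4 + 0 · -1 = -4
  Term 1 contributes -4 + 1 · -1 = -5
  Term 2 contributes 3 + 2 · -1 = 1
p(-1) = ⊕ of these = min[-4, -5, 1] = -5.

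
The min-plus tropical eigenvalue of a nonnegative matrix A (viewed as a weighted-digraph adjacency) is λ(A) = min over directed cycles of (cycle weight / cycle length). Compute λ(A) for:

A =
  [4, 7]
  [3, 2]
λ(A) = 2

Enumerate directed cycles and compute their means (weight / length). Sample:
  cycle 0 → 0: weight = 4, length = 1, mean = 4/1 ≈ 4.000
  cycle 1 → 1: weight = 2, length = 1, mean = 2/1 ≈ 2.000
  cycle 0 → 1 → 0: weight = 10, length = 2, mean = 10/2 ≈ 5.000
  cycle 1 → 0 → 1: weight = 10, length = 2, mean = 10/2 ≈ 5.000
Minimum mean = 2.000, attained e.g. along the cycle 1 → 1 with weight 2 and length 1. So λ(A) = 2/1 = 2.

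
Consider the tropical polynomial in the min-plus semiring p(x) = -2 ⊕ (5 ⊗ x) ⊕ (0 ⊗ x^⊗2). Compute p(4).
p(4) = -2

A tropical monomial a ⊗ x^⊗i evaluates to a + i · x. Evaluating each term at x = 4:
  Term 0 contributes -2 + 0 · 4 = -2
  Term 1 contributes 5 + 1 · 4 = 9
  Term 2 contributes 0 + 2 · 4 = 8
p(4) = ⊕ of these = min[-2, 9, 8] = -2.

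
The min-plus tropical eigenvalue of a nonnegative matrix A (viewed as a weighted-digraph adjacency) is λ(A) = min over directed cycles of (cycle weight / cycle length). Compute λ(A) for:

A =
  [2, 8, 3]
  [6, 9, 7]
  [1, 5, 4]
λ(A) = 2

Enumerate directed cycles and compute their means (weight / length). Sample:
  cycle 0 → 0: weight = 2, length = 1, mean = 2/1 ≈ 2.000
  cycle 1 → 1: weight = 9, length = 1, mean = 9/1 ≈ 9.000
  cycle 2 → 2: weight = 4, length = 1, mean = 4/1 ≈ 4.000
  cycle 0 → 1 → 0: weight = 14, length = 2, mean = 14/2 ≈ 7.000
  cycle 0 → 2 → 0: weight = 4, length = 2, mean = 4/2 ≈ 2.000
  cycle 1 → 0 → 1: weight = 14, length = 2, mean = 14/2 ≈ 7.000
Minimum mean = 2.000, attained e.g. along the cycle 0 → 0 with weight 2 and length 1. So λ(A) = 2/1 = 2.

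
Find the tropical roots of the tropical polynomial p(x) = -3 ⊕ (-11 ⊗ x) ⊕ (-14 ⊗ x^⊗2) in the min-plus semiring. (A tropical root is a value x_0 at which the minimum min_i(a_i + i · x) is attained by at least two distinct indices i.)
Roots: {3, 8}

Each tropical root is a break point of the lower envelope of the lines y = a_i + i · x (there are 3 lines, with slopes 0, 1, ..., 2). Only the lines that attain the minimum somewhere contribute to roots; other lines are dominated. Here the surviving (envelope) indices are i = 2, i = 1, i = 0.
Intersections between consecutive envelope lines give the roots: for adjacent envelope indices i < j the intersection is x = (a_i − a_j) / (j − i). Reading off the sorted break points: {3, 8}.
Verification: at each break x_0, at least two indices attain the minimum of min_i(a_i + i · x_0).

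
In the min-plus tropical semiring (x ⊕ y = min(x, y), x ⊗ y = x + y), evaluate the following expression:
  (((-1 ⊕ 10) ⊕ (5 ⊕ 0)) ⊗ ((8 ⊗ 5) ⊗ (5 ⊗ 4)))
(((-1 ⊕ 10) ⊕ (5 ⊕ 0)) ⊗ ((8 ⊗ 5) ⊗ (5 ⊗ 4))) = 21

Expand innermost to outermost. Recall ⊕ takes the minimum of its arguments and ⊗ takes their sum. Working out the expression (((-1 ⊕ 10) ⊕ (5 ⊕ 0)) ⊗ ((8 ⊗ 5) ⊗ (5 ⊗ 4))) gives 21.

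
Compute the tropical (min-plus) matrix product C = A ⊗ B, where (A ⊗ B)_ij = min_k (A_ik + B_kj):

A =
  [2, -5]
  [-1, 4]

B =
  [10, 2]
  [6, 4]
A ⊗ B =
  [1, -1]
  [9, 1]

Apply the min-plus product entry-by-entry:
  C[0][0] = min over k of (A[0][0] + B[0][0] = 2 + 10 = 12, A[0][1] + B[1][0] = -5 + 6 = 1) = 1 (attained at k = 1)
  C[0][1] = min over k of (A[0][0] + B[0][1] = 2 + 2 = 4, A[0][1] + B[1][1] = -5 + 4 = -1) = -1 (attained at k = 1)
  C[1][0] = min over k of (A[1][0] + B[0][0] = -1 + 10 = 9, A[1][1] + B[1][0] = 4 + 6 = 10) = 9 (attained at k = 0)
  C[1][1] = min over k of (A[1][0] + B[0][1] = -1 + 2 = 1, A[1][1] + B[1][1] = 4 + 4 = 8) = 1 (attained at k = 0)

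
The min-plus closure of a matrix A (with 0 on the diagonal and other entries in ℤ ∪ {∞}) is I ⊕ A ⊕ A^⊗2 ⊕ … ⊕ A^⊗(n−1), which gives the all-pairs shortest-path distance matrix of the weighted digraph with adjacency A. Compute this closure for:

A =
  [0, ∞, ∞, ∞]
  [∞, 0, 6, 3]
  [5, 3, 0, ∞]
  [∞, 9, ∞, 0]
Closure =
  [0, ∞, ∞, ∞]
  [11, 0, 6, 3]
  [5, 3, 0, 6]
  [20, 9, 15, 0]

This is the Floyd-Warshall all-pairs shortest-path computation. For each intermediate vertex k = 0, 1, …, 3, update dist[i][j] ← min(dist[i][j], dist[i][k] + dist[k][j]). The final matrix gives, for each (i, j), the minimum total weight of any directed path from i to j (possibly empty when i = j).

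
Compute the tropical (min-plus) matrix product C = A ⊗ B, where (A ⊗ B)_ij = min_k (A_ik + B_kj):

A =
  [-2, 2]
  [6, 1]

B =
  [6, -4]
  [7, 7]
A ⊗ B =
  [4, -6]
  [8, 2]

Apply the min-plus product entry-by-entry:
  C[0][0] = min over k of (A[0][0] + B[0][0] = -2 + 6 = 4, A[0][1] + B[1][0] = 2 + 7 = 9) = 4 (attained at k = 0)
  C[0][1] = min over k of (A[0][0] + B[0][1] = -2 + -4 = -6, A[0][1] + B[1][1] = 2 + 7 = 9) = -6 (attained at k = 0)
  C[1][0] = min over k of (A[1][0] + B[0][0] = 6 + 6 = 12, A[1][1] + B[1][0] = 1 + 7 = 8) = 8 (attained at k = 1)
  C[1][1] = min over k of (A[1][0] + B[0][1] = 6 + -4 = 2, A[1][1] + B[1][1] = 1 + 7 = 8) = 2 (attained at k = 0)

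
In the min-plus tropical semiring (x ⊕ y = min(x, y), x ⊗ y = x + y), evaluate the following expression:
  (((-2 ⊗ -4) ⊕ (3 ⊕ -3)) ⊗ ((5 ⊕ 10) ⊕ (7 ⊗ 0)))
(((-2 ⊗ -4) ⊕ (3 ⊕ -3)) ⊗ ((5 ⊕ 10) ⊕ (7 ⊗ 0))) = -1

Expand innermost to outermost. Recall ⊕ takes the minimum of its arguments and ⊗ takes their sum. Working out the expression (((-2 ⊗ -4) ⊕ (3 ⊕ -3)) ⊗ ((5 ⊕ 10) ⊕ (7 ⊗ 0))) gives -1.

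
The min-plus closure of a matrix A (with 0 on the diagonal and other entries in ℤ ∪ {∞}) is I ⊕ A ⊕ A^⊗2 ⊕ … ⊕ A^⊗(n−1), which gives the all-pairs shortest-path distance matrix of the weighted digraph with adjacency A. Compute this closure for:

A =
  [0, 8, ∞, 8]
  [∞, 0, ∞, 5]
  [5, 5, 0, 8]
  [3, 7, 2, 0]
Closure =
  [0, 8, 10, 8]
  [8, 0, 7, 5]
  [5, 5, 0, 8]
  [3, 7, 2, 0]

This is the Floyd-Warshall all-pairs shortest-path computation. For each intermediate vertex k = 0, 1, …, 3, update dist[i][j] ← min(dist[i][j], dist[i][k] + dist[k][j]). The final matrix gives, for each (i, j), the minimum total weight of any directed path from i to j (possibly empty when i = j).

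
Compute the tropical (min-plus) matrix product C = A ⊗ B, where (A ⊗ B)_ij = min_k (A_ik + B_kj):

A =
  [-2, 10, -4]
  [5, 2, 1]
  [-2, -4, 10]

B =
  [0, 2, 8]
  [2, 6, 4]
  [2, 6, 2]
A ⊗ B =
  [-2, 0, -2]
  [3, 7, 3]
  [-2, 0, 0]

Apply the min-plus product entry-by-entry:
  C[0][0] = min over k of (A[0][0] + B[0][0] = -2 + 0 = -2, A[0][1] + B[1][0] = 10 + 2 = 12, A[0][2] + B[2][0] = -4 + 2 = -2) = -2 (attained at k = 0)
  C[0][1] = min over k of (A[0][0] + B[0][1] = -2 + 2 = 0, A[0][1] + B[1][1] = 10 + 6 = 16, A[0][2] + B[2][1] = -4 + 6 = 2) = 0 (attained at k = 0)
  C[0][2] = min over k of (A[0][0] + B[0][2] = -2 + 8 = 6, A[0][1] + B[1][2] = 10 + 4 = 14, A[0][2] + B[2][2] = -4 + 2 = -2) = -2 (attained at k = 2)
  C[1][0] = min over k of (A[1][0] + B[0][0] = 5 + 0 = 5, A[1][1] + B[1][0] = 2 + 2 = 4, A[1][2] + B[2][0] = 1 + 2 = 3) = 3 (attained at k = 2)
  C[1][1] = min over k of (A[1][0] + B[0][1] = 5 + 2 = 7, A[1][1] + B[1][1] = 2 + 6 = 8, A[1][2] + B[2][1] = 1 + 6 = 7) = 7 (attained at k = 0)
  C[1][2] = min over k of (A[1][0] + B[0][2] = 5 + 8 = 13, A[1][1] + B[1][2] = 2 + 4 = 6, A[1][2] + B[2][2] = 1 + 2 = 3) = 3 (attained at k = 2)
  C[2][0] = min over k of (A[2][0] + B[0][0] = -2 + 0 = -2, A[2][1] + B[1][0] = -4 + 2 = -2, A[2][2] + B[2][0] = 10 + 2 = 12) = -2 (attained at k = 0)
  C[2][1] = min over k of (A[2][0] + B[0][1] = -2 + 2 = 0, A[2][1] + B[1][1] = -4 + 6 = 2, A[2][2] + B[2][1] = 10 + 6 = 16) = 0 (attained at k = 0)
  C[2][2] = min over k of (A[2][0] + B[0][2] = -2 + 8 = 6, A[2][1] + B[1][2] = -4 + 4 = 0, A[2][2] + B[2][2] = 10 + 2 = 12) = 0 (attained at k = 1)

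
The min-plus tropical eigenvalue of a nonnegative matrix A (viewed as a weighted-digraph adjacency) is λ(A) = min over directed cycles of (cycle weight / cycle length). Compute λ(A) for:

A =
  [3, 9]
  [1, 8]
λ(A) = 3

Enumerate directed cycles and compute their means (weight / length). Sample:
  cycle 0 → 0: weight = 3, length = 1, mean = 3/1 ≈ 3.000
  cycle 1 → 1: weight = 8, length = 1, mean = 8/1 ≈ 8.000
  cycle 0 → 1 → 0: weight = 10, length = 2, mean = 10/2 ≈ 5.000
  cycle 1 → 0 → 1: weight = 10, length = 2, mean = 10/2 ≈ 5.000
Minimum mean = 3.000, attained e.g. along the cycle 0 → 0 with weight 3 and length 1. So λ(A) = 3/1 = 3.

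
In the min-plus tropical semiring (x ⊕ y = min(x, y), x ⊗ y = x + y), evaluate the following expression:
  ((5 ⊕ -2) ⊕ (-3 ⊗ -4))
((5 ⊕ -2) ⊕ (-3 ⊗ -4)) = -7

Expand innermost to outermost. Recall ⊕ takes the minimum of its arguments and ⊗ takes their sum. Working out the expression ((5 ⊕ -2) ⊕ (-3 ⊗ -4)) gives -7.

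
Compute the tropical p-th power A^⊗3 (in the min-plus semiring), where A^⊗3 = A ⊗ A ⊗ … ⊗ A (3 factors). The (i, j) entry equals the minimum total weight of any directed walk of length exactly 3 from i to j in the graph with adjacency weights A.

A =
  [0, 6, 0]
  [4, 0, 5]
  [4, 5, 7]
A^⊗3 =
  [0, 5, 0]
  [4, 0, 4]
  [4, 5, 4]

Each entry (A^⊗3)_ij equals the minimum over all length-3 walks i = v_0 → v_1 → … → v_3 = j of Σ_t A[v_t][v_{t+1}]. For example, for (i, j) = (0, 2) we minimise over 9 possible intermediate vertex sequences; the minimum is 0, attained along the walk 0 → 0 → 0 → 2.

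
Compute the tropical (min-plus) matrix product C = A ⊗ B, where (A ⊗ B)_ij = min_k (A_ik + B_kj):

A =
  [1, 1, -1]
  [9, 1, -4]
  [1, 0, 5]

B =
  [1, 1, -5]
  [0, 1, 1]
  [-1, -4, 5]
A ⊗ B =
  [-2, -5, -4]
  [-5, -8, 1]
  [0, 1, -4]

Apply the min-plus product entry-by-entry:
  C[0][0] = min over k of (A[0][0] + B[0][0] = 1 + 1 = 2, A[0][1] + B[1][0] = 1 + 0 = 1, A[0][2] + B[2][0] = -1 + -1 = -2) = -2 (attained at k = 2)
  C[0][1] = min over k of (A[0][0] + B[0][1] = 1 + 1 = 2, A[0][1] + B[1][1] = 1 + 1 = 2, A[0][2] + B[2][1] = -1 + -4 = -5) = -5 (attained at k = 2)
  C[0][2] = min over k of (A[0][0] + B[0][2] = 1 + -5 = -4, A[0][1] + B[1][2] = 1 + 1 = 2, A[0][2] + B[2][2] = -1 + 5 = 4) = -4 (attained at k = 0)
  C[1][0] = min over k of (A[1][0] + B[0][0] = 9 + 1 = 10, A[1][1] + B[1][0] = 1 + 0 = 1, A[1][2] + B[2][0] = -4 + -1 = -5) = -5 (attained at k = 2)
  C[1][1] = min over k of (A[1][0] + B[0][1] = 9 + 1 = 10, A[1][1] + B[1][1] = 1 + 1 = 2, A[1][2] + B[2][1] = -4 + -4 = -8) = -8 (attained at k = 2)
  C[1][2] = min over k of (A[1][0] + B[0][2] = 9 + -5 = 4, A[1][1] + B[1][2] = 1 + 1 = 2, A[1][2] + B[2][2] = -4 + 5 = 1) = 1 (attained at k = 2)
  C[2][0] = min over k of (A[2][0] + B[0][0] = 1 + 1 = 2, A[2][1] + B[1][0] = 0 + 0 = 0, A[2][2] + B[2][0] = 5 + -1 = 4) = 0 (attained at k = 1)
  C[2][1] = min over k of (A[2][0] + B[0][1] = 1 + 1 = 2, A[2][1] + B[1][1] = 0 + 1 = 1, A[2][2] + B[2][1] = 5 + -4 = 1) = 1 (attained at k = 1)
  C[2][2] = min over k of (A[2][0] + B[0][2] = 1 + -5 = -4, A[2][1] + B[1][2] = 0 + 1 = 1, A[2][2] + B[2][2] = 5 + 5 = 10) = -4 (attained at k = 0)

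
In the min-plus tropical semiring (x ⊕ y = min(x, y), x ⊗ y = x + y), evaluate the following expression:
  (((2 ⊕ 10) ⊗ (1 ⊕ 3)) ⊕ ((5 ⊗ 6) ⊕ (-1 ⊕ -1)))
(((2 ⊕ 10) ⊗ (1 ⊕ 3)) ⊕ ((5 ⊗ 6) ⊕ (-1 ⊕ -1))) = -1

Expand innermost to outermost. Recall ⊕ takes the minimum of its arguments and ⊗ takes their sum. Working out the expression (((2 ⊕ 10) ⊗ (1 ⊕ 3)) ⊕ ((5 ⊗ 6) ⊕ (-1 ⊕ -1))) gives -1.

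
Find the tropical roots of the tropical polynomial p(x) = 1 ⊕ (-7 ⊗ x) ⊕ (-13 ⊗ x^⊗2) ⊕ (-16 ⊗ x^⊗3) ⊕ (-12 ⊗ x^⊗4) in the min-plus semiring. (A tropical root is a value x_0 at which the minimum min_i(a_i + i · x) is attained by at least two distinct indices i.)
Roots: {-4, 3, 6, 8}

Each tropical root is a break point of the lower envelope of the lines y = a_i + i · x (there are 5 lines, with slopes 0, 1, ..., 4). Only the lines that attain the minimum somewhere contribute to roots; other lines are dominated. Here the surviving (envelope) indices are i = 4, i = 3, i = 2, i = 1, i = 0.
Intersections between consecutive envelope lines give the roots: for adjacent envelope indices i < j the intersection is x = (a_i − a_j) / (j − i). Reading off the sorted break points: {-4, 3, 6, 8}.
Verification: at each break x_0, at least two indices attain the minimum of min_i(a_i + i · x_0).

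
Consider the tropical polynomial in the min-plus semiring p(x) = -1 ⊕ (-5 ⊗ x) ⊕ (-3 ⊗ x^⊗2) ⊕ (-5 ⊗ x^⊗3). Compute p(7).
p(7) = -1

A tropical monomial a ⊗ x^⊗i evaluates to a + i · x. Evaluating each term at x = 7:
  Term 0 contributes -1 + 0 · 7 = -1
  Term 1 contributes -5 + 1 · 7 = 2
  Term 2 contributes -3 + 2 · 7 = 11
  Term 3 contributes -5 + 3 · 7 = 16
p(7) = ⊕ of these = min[-1, 2, 11, 16] = -1.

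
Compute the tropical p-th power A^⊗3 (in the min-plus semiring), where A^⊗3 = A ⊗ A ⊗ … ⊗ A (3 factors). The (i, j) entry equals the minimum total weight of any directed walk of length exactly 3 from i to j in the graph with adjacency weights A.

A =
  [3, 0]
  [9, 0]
A^⊗3 =
  [9, 0]
  [9, 0]

Each entry (A^⊗3)_ij equals the minimum over all length-3 walks i = v_0 → v_1 → … → v_3 = j of Σ_t A[v_t][v_{t+1}]. For example, for (i, j) = (0, 1) we minimise over 4 possible intermediate vertex sequences; the minimum is 0, attained along the walk 0 → 1 → 1 → 1.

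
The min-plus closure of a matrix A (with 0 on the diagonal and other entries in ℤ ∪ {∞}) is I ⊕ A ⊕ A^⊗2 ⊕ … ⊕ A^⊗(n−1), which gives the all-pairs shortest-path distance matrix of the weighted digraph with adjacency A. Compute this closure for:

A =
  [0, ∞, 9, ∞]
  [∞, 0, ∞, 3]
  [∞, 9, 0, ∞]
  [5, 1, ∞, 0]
Closure =
  [0, 18, 9, 21]
  [8, 0, 17, 3]
  [17, 9, 0, 12]
  [5, 1, 14, 0]

This is the Floyd-Warshall all-pairs shortest-path computation. For each intermediate vertex k = 0, 1, …, 3, update dist[i][j] ← min(dist[i][j], dist[i][k] + dist[k][j]). The final matrix gives, for each (i, j), the minimum total weight of any directed path from i to j (possibly empty when i = j).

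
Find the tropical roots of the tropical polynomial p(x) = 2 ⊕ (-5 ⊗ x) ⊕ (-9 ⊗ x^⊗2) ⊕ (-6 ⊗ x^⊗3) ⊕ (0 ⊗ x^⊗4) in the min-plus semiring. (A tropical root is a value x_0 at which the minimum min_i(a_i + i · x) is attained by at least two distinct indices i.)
Roots: {-6, -3, 4, 7}

Each tropical root is a break point of the lower envelope of the lines y = a_i + i · x (there are 5 lines, with slopes 0, 1, ..., 4). Only the lines that attain the minimum somewhere contribute to roots; other lines are dominated. Here the surviving (envelope) indices are i = 4, i = 3, i = 2, i = 1, i = 0.
Intersections between consecutive envelope lines give the roots: for adjacent envelope indices i < j the intersection is x = (a_i − a_j) / (j − i). Reading off the sorted break points: {-6, -3, 4, 7}.
Verification: at each break x_0, at least two indices attain the minimum of min_i(a_i + i · x_0).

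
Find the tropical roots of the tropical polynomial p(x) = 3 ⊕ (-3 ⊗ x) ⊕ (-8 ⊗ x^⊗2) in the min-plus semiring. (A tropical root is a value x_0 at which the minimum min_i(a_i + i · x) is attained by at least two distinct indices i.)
Roots: {5, 6}

Each tropical root is a break point of the lower envelope of the lines y = a_i + i · x (there are 3 lines, with slopes 0, 1, ..., 2). Only the lines that attain the minimum somewhere contribute to roots; other lines are dominated. Here the surviving (envelope) indices are i = 2, i = 1, i = 0.
Intersections between consecutive envelope lines give the roots: for adjacent envelope indices i < j the intersection is x = (a_i − a_j) / (j − i). Reading off the sorted break points: {5, 6}.
Verification: at each break x_0, at least two indices attain the minimum of min_i(a_i + i · x_0).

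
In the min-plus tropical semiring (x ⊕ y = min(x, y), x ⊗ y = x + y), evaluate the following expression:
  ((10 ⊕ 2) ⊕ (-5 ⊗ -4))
((10 ⊕ 2) ⊕ (-5 ⊗ -4)) = -9

Expand innermost to outermost. Recall ⊕ takes the minimum of its arguments and ⊗ takes their sum. Working out the expression ((10 ⊕ 2) ⊕ (-5 ⊗ -4)) gives -9.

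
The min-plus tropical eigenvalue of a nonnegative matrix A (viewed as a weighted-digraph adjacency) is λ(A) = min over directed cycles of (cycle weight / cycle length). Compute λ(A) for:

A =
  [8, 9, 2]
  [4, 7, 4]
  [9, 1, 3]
λ(A) = 7/3

Enumerate directed cycles and compute their means (weight / length). Sample:
  cycle 0 → 0: weight = 8, length = 1, mean = 8/1 ≈ 8.000
  cycle 1 → 1: weight = 7, length = 1, mean = 7/1 ≈ 7.000
  cycle 2 → 2: weight = 3, length = 1, mean = 3/1 ≈ 3.000
  cycle 0 → 1 → 0: weight = 13, length = 2, mean = 13/2 ≈ 6.500
  cycle 0 → 2 → 0: weight = 11, length = 2, mean = 11/2 ≈ 5.500
  cycle 1 → 0 → 1: weight = 13, length = 2, mean = 13/2 ≈ 6.500
Minimum mean = 2.333, attained e.g. along the cycle 0 → 2 → 1 → 0 with weight 7 and length 3. So λ(A) = 7/3 = 7/3.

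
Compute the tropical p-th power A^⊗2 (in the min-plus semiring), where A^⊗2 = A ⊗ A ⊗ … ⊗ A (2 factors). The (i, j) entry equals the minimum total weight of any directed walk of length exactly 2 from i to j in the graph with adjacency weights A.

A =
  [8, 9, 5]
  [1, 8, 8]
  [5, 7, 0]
A^⊗2 =
  [10, 12, 5]
  [9, 10, 6]
  [5, 7, 0]

Each entry (A^⊗2)_ij equals the minimum over all length-2 walks i = v_0 → v_1 → … → v_2 = j of Σ_t A[v_t][v_{t+1}]. For example, for (i, j) = (0, 2) we minimise over 3 possible intermediate vertex sequences; the minimum is 5, attained along the walk 0 → 2 → 2.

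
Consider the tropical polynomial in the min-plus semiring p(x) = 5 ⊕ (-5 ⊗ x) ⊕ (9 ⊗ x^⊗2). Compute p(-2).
p(-2) = -7

A tropical monomial a ⊗ x^⊗i evaluates to a + i · x. Evaluating each term at x = -2:
  Term 0 contributes 5 + 0 · -2 = 5
  Term 1 contributes -5 + 1 · -2 = -7
  Term 2 contributes 9 + 2 · -2 = 5
p(-2) = ⊕ of these = min[5, -7, 5] = -7.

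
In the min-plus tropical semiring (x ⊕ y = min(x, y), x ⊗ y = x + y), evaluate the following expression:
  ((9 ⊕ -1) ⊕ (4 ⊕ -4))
((9 ⊕ -1) ⊕ (4 ⊕ -4)) = -4

Expand innermost to outermost. Recall ⊕ takes the minimum of its arguments and ⊗ takes their sum. Working out the expression ((9 ⊕ -1) ⊕ (4 ⊕ -4)) gives -4.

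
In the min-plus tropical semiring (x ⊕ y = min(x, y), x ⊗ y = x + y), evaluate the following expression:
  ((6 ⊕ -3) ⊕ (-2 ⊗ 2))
((6 ⊕ -3) ⊕ (-2 ⊗ 2)) = -3

Expand innermost to outermost. Recall ⊕ takes the minimum of its arguments and ⊗ takes their sum. Working out the expression ((6 ⊕ -3) ⊕ (-2 ⊗ 2)) gives -3.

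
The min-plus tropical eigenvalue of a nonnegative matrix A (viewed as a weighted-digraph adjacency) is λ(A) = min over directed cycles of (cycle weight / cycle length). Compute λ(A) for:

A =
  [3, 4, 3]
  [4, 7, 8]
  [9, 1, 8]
λ(A) = 8/3

Enumerate directed cycles and compute their means (weight / length). Sample:
  cycle 0 → 0: weight = 3, length = 1, mean = 3/1 ≈ 3.000
  cycle 1 → 1: weight = 7, length = 1, mean = 7/1 ≈ 7.000
  cycle 2 → 2: weight = 8, length = 1, mean = 8/1 ≈ 8.000
  cycle 0 → 1 → 0: weight = 8, length = 2, mean = 8/2 ≈ 4.000
  cycle 0 → 2 → 0: weight = 12, length = 2, mean = 12/2 ≈ 6.000
  cycle 1 → 0 → 1: weight = 8, length = 2, mean = 8/2 ≈ 4.000
Minimum mean = 2.667, attained e.g. along the cycle 0 → 2 → 1 → 0 with weight 8 and length 3. So λ(A) = 8/3 = 8/3.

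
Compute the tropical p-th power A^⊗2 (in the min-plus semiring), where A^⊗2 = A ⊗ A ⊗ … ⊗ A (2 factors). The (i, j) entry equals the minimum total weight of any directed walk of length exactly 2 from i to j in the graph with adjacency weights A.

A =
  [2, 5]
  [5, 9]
A^⊗2 =
  [4, 7]
  [7, 10]

Each entry (A^⊗2)_ij equals the minimum over all length-2 walks i = v_0 → v_1 → … → v_2 = j of Σ_t A[v_t][v_{t+1}]. For example, for (i, j) = (0, 1) we minimise over 2 possible intermediate vertex sequences; the minimum is 7, attained along the walk 0 → 0 → 1.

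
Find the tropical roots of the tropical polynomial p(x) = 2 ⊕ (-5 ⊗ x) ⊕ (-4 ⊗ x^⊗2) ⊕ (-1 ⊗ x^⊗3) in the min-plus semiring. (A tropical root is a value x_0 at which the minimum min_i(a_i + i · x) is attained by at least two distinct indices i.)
Roots: {-3, -1, 7}

Each tropical root is a break point of the lower envelope of the lines y = a_i + i · x (there are 4 lines, with slopes 0, 1, ..., 3). Only the lines that attain the minimum somewhere contribute to roots; other lines are dominated. Here the surviving (envelope) indices are i = 3, i = 2, i = 1, i = 0.
Intersections between consecutive envelope lines give the roots: for adjacent envelope indices i < j the intersection is x = (a_i − a_j) / (j − i). Reading off the sorted break points: {-3, -1, 7}.
Verification: at each break x_0, at least two indices attain the minimum of min_i(a_i + i · x_0).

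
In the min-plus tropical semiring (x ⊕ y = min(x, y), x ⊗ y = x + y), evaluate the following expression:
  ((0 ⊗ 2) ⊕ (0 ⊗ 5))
((0 ⊗ 2) ⊕ (0 ⊗ 5)) = 2

Expand innermost to outermost. Recall ⊕ takes the minimum of its arguments and ⊗ takes their sum. Working out the expression ((0 ⊗ 2) ⊕ (0 ⊗ 5)) gives 2.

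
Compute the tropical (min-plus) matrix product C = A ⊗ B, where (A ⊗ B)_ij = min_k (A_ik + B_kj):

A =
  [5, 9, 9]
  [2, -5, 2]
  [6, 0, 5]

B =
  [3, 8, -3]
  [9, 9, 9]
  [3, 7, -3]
A ⊗ B =
  [8, 13, 2]
  [4, 4, -1]
  [8, 9, 2]

Apply the min-plus product entry-by-entry:
  C[0][0] = min over k of (A[0][0] + B[0][0] = 5 + 3 = 8, A[0][1] + B[1][0] = 9 + 9 = 18, A[0][2] + B[2][0] = 9 + 3 = 12) = 8 (attained at k = 0)
  C[0][1] = min over k of (A[0][0] + B[0][1] = 5 + 8 = 13, A[0][1] + B[1][1] = 9 + 9 = 18, A[0][2] + B[2][1] = 9 + 7 = 16) = 13 (attained at k = 0)
  C[0][2] = min over k of (A[0][0] + B[0][2] = 5 + -3 = 2, A[0][1] + B[1][2] = 9 + 9 = 18, A[0][2] + B[2][2] = 9 + -3 = 6) = 2 (attained at k = 0)
  C[1][0] = min over k of (A[1][0] + B[0][0] = 2 + 3 = 5, A[1][1] + B[1][0] = -5 + 9 = 4, A[1][2] + B[2][0] = 2 + 3 = 5) = 4 (attained at k = 1)
  C[1][1] = min over k of (A[1][0] + B[0][1] = 2 + 8 = 10, A[1][1] + B[1][1] = -5 + 9 = 4, A[1][2] + B[2][1] = 2 + 7 = 9) = 4 (attained at k = 1)
  C[1][2] = min over k of (A[1][0] + B[0][2] = 2 + -3 = -1, A[1][1] + B[1][2] = -5 + 9 = 4, A[1][2] + B[2][2] = 2 + -3 = -1) = -1 (attained at k = 0)
  C[2][0] = min over k of (A[2][0] + B[0][0] = 6 + 3 = 9, A[2][1] + B[1][0] = 0 + 9 = 9, A[2][2] + B[2][0] = 5 + 3 = 8) = 8 (attained at k = 2)
  C[2][1] = min over k of (A[2][0] + B[0][1] = 6 + 8 = 14, A[2][1] + B[1][1] = 0 + 9 = 9, A[2][2] + B[2][1] = 5 + 7 = 12) = 9 (attained at k = 1)
  C[2][2] = min over k of (A[2][0] + B[0][2] = 6 + -3 = 3, A[2][1] + B[1][2] = 0 + 9 = 9, A[2][2] + B[2][2] = 5 + -3 = 2) = 2 (attained at k = 2)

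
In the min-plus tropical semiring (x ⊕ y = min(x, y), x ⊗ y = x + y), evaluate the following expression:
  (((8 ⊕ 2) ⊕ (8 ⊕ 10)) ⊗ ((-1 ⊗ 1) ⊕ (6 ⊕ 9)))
(((8 ⊕ 2) ⊕ (8 ⊕ 10)) ⊗ ((-1 ⊗ 1) ⊕ (6 ⊕ 9))) = 2

Expand innermost to outermost. Recall ⊕ takes the minimum of its arguments and ⊗ takes their sum. Working out the expression (((8 ⊕ 2) ⊕ (8 ⊕ 10)) ⊗ ((-1 ⊗ 1) ⊕ (6 ⊕ 9))) gives 2.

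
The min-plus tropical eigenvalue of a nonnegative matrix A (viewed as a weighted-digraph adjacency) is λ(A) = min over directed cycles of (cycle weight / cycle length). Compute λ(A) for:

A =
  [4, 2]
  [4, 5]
λ(A) = 3

Enumerate directed cycles and compute their means (weight / length). Sample:
  cycle 0 → 0: weight = 4, length = 1, mean = 4/1 ≈ 4.000
  cycle 1 → 1: weight = 5, length = 1, mean = 5/1 ≈ 5.000
  cycle 0 → 1 → 0: weight = 6, length = 2, mean = 6/2 ≈ 3.000
  cycle 1 → 0 → 1: weight = 6, length = 2, mean = 6/2 ≈ 3.000
Minimum mean = 3.000, attained e.g. along the cycle 0 → 1 → 0 with weight 6 and length 2. So λ(A) = 6/2 = 3.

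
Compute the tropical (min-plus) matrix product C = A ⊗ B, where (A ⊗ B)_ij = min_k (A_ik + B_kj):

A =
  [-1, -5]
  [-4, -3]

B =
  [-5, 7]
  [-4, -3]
A ⊗ B =
  [-9, -8]
  [-9, -6]

Apply the min-plus product entry-by-entry:
  C[0][0] = min over k of (A[0][0] + B[0][0] = -1 + -5 = -6, A[0][1] + B[1][0] = -5 + -4 = -9) = -9 (attained at k = 1)
  C[0][1] = min over k of (A[0][0] + B[0][1] = -1 + 7 = 6, A[0][1] + B[1][1] = -5 + -3 = -8) = -8 (attained at k = 1)
  C[1][0] = min over k of (A[1][0] + B[0][0] = -4 + -5 = -9, A[1][1] + B[1][0] = -3 + -4 = -7) = -9 (attained at k = 0)
  C[1][1] = min over k of (A[1][0] + B[0][1] = -4 + 7 = 3, A[1][1] + B[1][1] = -3 + -3 = -6) = -6 (attained at k = 1)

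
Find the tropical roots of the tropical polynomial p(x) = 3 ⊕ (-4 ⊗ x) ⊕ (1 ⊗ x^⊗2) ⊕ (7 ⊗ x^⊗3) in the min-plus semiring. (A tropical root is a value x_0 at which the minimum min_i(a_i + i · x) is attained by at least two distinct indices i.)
Roots: {-6, -5, 7}

Each tropical root is a break point of the lower envelope of the lines y = a_i + i · x (there are 4 lines, with slopes 0, 1, ..., 3). Only the lines that attain the minimum somewhere contribute to roots; other lines are dominated. Here the surviving (envelope) indices are i = 3, i = 2, i = 1, i = 0.
Intersections between consecutive envelope lines give the roots: for adjacent envelope indices i < j the intersection is x = (a_i − a_j) / (j − i). Reading off the sorted break points: {-6, -5, 7}.
Verification: at each break x_0, at least two indices attain the minimum of min_i(a_i + i · x_0).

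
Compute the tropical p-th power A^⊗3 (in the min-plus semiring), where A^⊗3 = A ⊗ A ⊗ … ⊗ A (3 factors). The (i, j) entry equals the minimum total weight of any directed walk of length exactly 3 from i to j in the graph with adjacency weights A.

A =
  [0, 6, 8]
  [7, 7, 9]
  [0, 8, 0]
A^⊗3 =
  [0, 6, 8]
  [7, 13, 9]
  [0, 6, 0]

Each entry (A^⊗3)_ij equals the minimum over all length-3 walks i = v_0 → v_1 → … → v_3 = j of Σ_t A[v_t][v_{t+1}]. For example, for (i, j) = (0, 2) we minimise over 9 possible intermediate vertex sequences; the minimum is 8, attained along the walk 0 → 0 → 0 → 2.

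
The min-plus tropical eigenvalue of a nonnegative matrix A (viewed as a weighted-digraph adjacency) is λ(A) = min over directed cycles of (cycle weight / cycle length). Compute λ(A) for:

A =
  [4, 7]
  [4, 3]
λ(A) = 3

Enumerate directed cycles and compute their means (weight / length). Sample:
  cycle 0 → 0: weight = 4, length = 1, mean = 4/1 ≈ 4.000
  cycle 1 → 1: weight = 3, length = 1, mean = 3/1 ≈ 3.000
  cycle 0 → 1 → 0: weight = 11, length = 2, mean = 11/2 ≈ 5.500
  cycle 1 → 0 → 1: weight = 11, length = 2, mean = 11/2 ≈ 5.500
Minimum mean = 3.000, attained e.g. along the cycle 1 → 1 with weight 3 and length 1. So λ(A) = 3/1 = 3.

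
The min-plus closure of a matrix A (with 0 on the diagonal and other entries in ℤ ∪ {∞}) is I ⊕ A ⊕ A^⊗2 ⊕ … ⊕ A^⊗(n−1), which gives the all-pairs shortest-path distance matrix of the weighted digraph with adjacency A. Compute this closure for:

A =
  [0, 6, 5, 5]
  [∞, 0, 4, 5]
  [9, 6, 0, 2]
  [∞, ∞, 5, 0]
Closure =
  [0, 6, 5, 5]
  [13, 0, 4, 5]
  [9, 6, 0, 2]
  [14, 11, 5, 0]

This is the Floyd-Warshall all-pairs shortest-path computation. For each intermediate vertex k = 0, 1, …, 3, update dist[i][j] ← min(dist[i][j], dist[i][k] + dist[k][j]). The final matrix gives, for each (i, j), the minimum total weight of any directed path from i to j (possibly empty when i = j).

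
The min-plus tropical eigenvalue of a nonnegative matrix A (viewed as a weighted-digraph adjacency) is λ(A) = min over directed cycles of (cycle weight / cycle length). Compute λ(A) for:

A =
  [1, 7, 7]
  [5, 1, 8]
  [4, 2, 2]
λ(A) = 1

Enumerate directed cycles and compute their means (weight / length). Sample:
  cycle 0 → 0: weight = 1, length = 1, mean = 1/1 ≈ 1.000
  cycle 1 → 1: weight = 1, length = 1, mean = 1/1 ≈ 1.000
  cycle 2 → 2: weight = 2, length = 1, mean = 2/1 ≈ 2.000
  cycle 0 → 1 → 0: weight = 12, length = 2, mean = 12/2 ≈ 6.000
  cycle 0 → 2 → 0: weight = 11, length = 2, mean = 11/2 ≈ 5.500
  cycle 1 → 0 → 1: weight = 12, length = 2, mean = 12/2 ≈ 6.000
Minimum mean = 1.000, attained e.g. along the cycle 0 → 0 with weight 1 and length 1. So λ(A) = 1/1 = 1.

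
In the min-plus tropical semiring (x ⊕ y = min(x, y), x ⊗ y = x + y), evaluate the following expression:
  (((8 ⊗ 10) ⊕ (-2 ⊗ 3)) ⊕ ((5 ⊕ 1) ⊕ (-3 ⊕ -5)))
(((8 ⊗ 10) ⊕ (-2 ⊗ 3)) ⊕ ((5 ⊕ 1) ⊕ (-3 ⊕ -5))) = -5

Expand innermost to outermost. Recall ⊕ takes the minimum of its arguments and ⊗ takes their sum. Working out the expression (((8 ⊗ 10) ⊕ (-2 ⊗ 3)) ⊕ ((5 ⊕ 1) ⊕ (-3 ⊕ -5))) gives -5.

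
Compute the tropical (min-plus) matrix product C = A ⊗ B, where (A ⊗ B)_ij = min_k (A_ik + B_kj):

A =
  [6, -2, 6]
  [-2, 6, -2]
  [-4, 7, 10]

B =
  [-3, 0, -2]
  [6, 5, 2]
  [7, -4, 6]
A ⊗ B =
  [3, 2, 0]
  [-5, -6, -4]
  [-7, -4, -6]

Apply the min-plus product entry-by-entry:
  C[0][0] = min over k of (A[0][0] + B[0][0] = 6 + -3 = 3, A[0][1] + B[1][0] = -2 + 6 = 4, A[0][2] + B[2][0] = 6 + 7 = 13) = 3 (attained at k = 0)
  C[0][1] = min over k of (A[0][0] + B[0][1] = 6 + 0 = 6, A[0][1] + B[1][1] = -2 + 5 = 3, A[0][2] + B[2][1] = 6 + -4 = 2) = 2 (attained at k = 2)
  C[0][2] = min over k of (A[0][0] + B[0][2] = 6 + -2 = 4, A[0][1] + B[1][2] = -2 + 2 = 0, A[0][2] + B[2][2] = 6 + 6 = 12) = 0 (attained at k = 1)
  C[1][0] = min over k of (A[1][0] + B[0][0] = -2 + -3 = -5, A[1][1] + B[1][0] = 6 + 6 = 12, A[1][2] + B[2][0] = -2 + 7 = 5) = -5 (attained at k = 0)
  C[1][1] = min over k of (A[1][0] + B[0][1] = -2 + 0 = -2, A[1][1] + B[1][1] = 6 + 5 = 11, A[1][2] + B[2][1] = -2 + -4 = -6) = -6 (attained at k = 2)
  C[1][2] = min over k of (A[1][0] + B[0][2] = -2 + -2 = -4, A[1][1] + B[1][2] = 6 + 2 = 8, A[1][2] + B[2][2] = -2 + 6 = 4) = -4 (attained at k = 0)
  C[2][0] = min over k of (A[2][0] + B[0][0] = -4 + -3 = -7, A[2][1] + B[1][0] = 7 + 6 = 13, A[2][2] + B[2][0] = 10 + 7 = 17) = -7 (attained at k = 0)
  C[2][1] = min over k of (A[2][0] + B[0][1] = -4 + 0 = -4, A[2][1] + B[1][1] = 7 + 5 = 12, A[2][2] + B[2][1] = 10 + -4 = 6) = -4 (attained at k = 0)
  C[2][2] = min over k of (A[2][0] + B[0][2] = -4 + -2 = -6, A[2][1] + B[1][2] = 7 + 2 = 9, A[2][2] + B[2][2] = 10 + 6 = 16) = -6 (attained at k = 0)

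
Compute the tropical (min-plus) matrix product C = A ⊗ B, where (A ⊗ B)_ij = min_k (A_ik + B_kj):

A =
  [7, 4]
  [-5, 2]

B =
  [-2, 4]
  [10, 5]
A ⊗ B =
  [5, 9]
  [-7, -1]

Apply the min-plus product entry-by-entry:
  C[0][0] = min over k of (A[0][0] + B[0][0] = 7 + -2 = 5, A[0][1] + B[1][0] = 4 + 10 = 14) = 5 (attained at k = 0)
  C[0][1] = min over k of (A[0][0] + B[0][1] = 7 + 4 = 11, A[0][1] + B[1][1] = 4 + 5 = 9) = 9 (attained at k = 1)
  C[1][0] = min over k of (A[1][0] + B[0][0] = -5 + -2 = -7, A[1][1] + B[1][0] = 2 + 10 = 12) = -7 (attained at k = 0)
  C[1][1] = min over k of (A[1][0] + B[0][1] = -5 + 4 = -1, A[1][1] + B[1][1] = 2 + 5 = 7) = -1 (attained at k = 0)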